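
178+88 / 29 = 5250 / 29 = 181.03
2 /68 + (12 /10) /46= 217 /3910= 0.06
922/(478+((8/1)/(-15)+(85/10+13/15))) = 5532/2921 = 1.89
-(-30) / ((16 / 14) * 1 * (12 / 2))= 35 / 8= 4.38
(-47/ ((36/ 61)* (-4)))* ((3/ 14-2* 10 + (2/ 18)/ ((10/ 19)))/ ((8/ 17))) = -150262337/ 181440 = -828.17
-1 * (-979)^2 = -958441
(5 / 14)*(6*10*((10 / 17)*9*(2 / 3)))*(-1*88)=-792000 / 119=-6655.46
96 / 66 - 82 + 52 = -314 / 11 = -28.55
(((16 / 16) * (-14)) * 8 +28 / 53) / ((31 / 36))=-212688 / 1643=-129.45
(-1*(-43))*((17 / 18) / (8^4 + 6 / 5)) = 3655 / 368748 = 0.01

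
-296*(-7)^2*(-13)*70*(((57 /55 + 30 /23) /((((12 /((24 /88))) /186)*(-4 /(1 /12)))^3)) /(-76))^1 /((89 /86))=268.31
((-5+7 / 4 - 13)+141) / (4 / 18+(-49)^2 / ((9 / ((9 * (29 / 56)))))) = 8982 / 89539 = 0.10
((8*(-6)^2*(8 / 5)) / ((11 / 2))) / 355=4608 / 19525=0.24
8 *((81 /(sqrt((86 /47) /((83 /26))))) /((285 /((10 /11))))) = 216 *sqrt(2180659) /116831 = 2.73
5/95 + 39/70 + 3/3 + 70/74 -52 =-2433153/49210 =-49.44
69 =69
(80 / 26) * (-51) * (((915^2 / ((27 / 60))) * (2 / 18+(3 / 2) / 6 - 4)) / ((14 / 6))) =41433335000 / 91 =455311373.63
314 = 314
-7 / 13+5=58 / 13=4.46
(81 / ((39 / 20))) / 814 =270 / 5291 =0.05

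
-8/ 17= -0.47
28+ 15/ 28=799/ 28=28.54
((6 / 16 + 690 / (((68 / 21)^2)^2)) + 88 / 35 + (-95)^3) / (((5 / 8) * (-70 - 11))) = 35644896931789 / 2104729200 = 16935.62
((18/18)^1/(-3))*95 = -95/3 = -31.67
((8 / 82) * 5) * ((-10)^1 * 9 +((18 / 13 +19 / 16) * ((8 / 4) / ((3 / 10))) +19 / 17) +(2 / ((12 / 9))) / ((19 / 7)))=-17933665 / 516477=-34.72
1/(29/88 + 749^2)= 88/49368117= 0.00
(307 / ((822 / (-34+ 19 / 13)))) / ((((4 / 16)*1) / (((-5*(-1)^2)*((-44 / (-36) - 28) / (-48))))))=17386945 / 128232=135.59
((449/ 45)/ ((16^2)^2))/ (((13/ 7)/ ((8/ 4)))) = 3143/ 19169280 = 0.00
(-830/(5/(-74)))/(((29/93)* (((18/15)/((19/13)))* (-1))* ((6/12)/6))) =-217058280/377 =-575751.41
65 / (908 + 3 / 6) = 130 / 1817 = 0.07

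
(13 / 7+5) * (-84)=-576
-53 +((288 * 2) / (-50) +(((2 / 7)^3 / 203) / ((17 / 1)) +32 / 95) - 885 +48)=-901.18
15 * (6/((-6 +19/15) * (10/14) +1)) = -37.80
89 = 89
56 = 56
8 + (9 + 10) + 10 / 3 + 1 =94 / 3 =31.33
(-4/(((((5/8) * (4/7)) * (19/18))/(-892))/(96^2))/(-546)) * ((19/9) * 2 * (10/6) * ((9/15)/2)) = -21921792/65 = -337258.34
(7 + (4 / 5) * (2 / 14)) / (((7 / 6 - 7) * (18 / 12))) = -996 / 1225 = -0.81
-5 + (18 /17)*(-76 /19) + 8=-21 /17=-1.24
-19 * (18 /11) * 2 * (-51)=34884 /11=3171.27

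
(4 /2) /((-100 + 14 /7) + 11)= -2 /87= -0.02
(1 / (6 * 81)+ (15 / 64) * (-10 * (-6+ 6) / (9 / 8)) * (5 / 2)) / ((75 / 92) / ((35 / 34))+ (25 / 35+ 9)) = 161 / 822069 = 0.00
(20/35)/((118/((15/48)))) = 5/3304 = 0.00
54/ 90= 3/ 5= 0.60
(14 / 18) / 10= 7 / 90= 0.08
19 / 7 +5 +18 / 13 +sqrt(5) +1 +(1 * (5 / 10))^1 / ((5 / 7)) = sqrt(5) +9827 / 910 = 13.03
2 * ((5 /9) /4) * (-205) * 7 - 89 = -8777 /18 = -487.61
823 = 823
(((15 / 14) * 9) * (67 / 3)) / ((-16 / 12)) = -9045 / 56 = -161.52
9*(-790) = -7110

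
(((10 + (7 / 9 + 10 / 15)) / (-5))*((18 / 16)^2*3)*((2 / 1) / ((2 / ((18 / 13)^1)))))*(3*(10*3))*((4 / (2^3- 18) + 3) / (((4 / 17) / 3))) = -35900.97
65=65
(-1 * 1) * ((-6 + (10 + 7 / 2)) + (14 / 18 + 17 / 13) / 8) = -908 / 117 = -7.76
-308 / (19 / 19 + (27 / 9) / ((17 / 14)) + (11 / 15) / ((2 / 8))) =-78540 / 1633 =-48.10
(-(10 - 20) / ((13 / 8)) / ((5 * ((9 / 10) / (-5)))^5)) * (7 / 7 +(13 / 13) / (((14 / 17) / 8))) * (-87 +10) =8597.81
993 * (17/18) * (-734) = -2065109/3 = -688369.67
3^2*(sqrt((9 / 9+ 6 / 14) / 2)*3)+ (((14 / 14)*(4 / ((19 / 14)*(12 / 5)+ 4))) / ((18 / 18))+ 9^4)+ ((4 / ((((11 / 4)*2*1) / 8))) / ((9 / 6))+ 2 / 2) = 27*sqrt(35) / 7+ 27519908 / 4191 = 6589.25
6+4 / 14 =44 / 7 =6.29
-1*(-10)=10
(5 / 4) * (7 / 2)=35 / 8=4.38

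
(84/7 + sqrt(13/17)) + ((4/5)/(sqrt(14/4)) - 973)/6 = -149.22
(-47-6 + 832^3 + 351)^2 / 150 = 165848066019601778 / 75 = 2211307546928023.71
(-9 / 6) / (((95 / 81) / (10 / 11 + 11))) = -31833 / 2090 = -15.23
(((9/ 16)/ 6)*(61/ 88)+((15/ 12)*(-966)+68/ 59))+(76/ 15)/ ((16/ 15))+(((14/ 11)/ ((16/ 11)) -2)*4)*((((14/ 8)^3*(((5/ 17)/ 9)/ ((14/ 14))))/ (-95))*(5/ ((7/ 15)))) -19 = -65494509331/ 53664512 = -1220.44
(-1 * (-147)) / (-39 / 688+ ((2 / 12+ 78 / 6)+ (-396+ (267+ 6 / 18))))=-33712 / 26501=-1.27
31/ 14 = 2.21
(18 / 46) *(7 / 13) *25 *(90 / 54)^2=4375 / 299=14.63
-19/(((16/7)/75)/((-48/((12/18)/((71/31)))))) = 6374025/62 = 102806.85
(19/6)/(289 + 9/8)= 76/6963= 0.01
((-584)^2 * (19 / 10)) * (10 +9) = 61560608 / 5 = 12312121.60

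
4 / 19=0.21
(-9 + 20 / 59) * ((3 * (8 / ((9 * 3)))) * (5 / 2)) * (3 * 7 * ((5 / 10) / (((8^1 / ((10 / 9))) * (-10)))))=17885 / 6372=2.81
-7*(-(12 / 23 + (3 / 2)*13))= 6447 / 46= 140.15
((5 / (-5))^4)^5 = 1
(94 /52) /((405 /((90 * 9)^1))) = 47 /13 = 3.62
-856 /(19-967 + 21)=856 /927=0.92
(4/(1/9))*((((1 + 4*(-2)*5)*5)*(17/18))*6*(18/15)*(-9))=429624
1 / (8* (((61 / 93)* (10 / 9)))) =837 / 4880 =0.17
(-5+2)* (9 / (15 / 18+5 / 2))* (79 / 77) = -6399 / 770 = -8.31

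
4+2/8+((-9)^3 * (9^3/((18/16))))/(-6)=314945/4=78736.25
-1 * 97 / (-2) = 97 / 2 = 48.50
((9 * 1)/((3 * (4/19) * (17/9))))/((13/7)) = 3591/884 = 4.06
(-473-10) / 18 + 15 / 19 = -2969 / 114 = -26.04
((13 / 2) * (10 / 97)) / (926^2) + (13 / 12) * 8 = 2162554667 / 249525516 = 8.67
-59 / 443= -0.13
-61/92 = -0.66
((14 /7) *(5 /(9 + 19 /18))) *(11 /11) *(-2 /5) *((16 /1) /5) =-1152 /905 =-1.27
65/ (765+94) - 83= -71232/ 859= -82.92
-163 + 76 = -87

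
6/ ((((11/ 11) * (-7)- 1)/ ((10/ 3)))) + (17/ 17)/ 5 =-23/ 10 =-2.30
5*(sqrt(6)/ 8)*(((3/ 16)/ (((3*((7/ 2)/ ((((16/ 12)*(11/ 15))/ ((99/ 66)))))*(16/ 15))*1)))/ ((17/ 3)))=55*sqrt(6)/ 45696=0.00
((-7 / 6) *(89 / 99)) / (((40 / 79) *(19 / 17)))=-836689 / 451440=-1.85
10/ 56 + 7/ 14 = 19/ 28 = 0.68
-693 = -693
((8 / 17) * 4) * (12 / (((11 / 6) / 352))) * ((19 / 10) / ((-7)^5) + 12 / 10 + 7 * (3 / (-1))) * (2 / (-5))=49070481408 / 1428595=34348.77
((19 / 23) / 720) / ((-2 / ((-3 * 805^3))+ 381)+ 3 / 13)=1120435225 / 372290051449248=0.00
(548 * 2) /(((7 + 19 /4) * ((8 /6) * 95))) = 3288 /4465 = 0.74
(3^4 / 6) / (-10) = -27 / 20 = -1.35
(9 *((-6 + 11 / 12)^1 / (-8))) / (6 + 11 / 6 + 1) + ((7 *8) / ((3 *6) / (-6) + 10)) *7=48037 / 848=56.65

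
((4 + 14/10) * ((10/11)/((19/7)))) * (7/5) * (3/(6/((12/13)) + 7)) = 588/1045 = 0.56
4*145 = 580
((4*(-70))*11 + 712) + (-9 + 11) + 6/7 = -16556/7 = -2365.14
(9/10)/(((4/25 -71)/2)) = -45/1771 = -0.03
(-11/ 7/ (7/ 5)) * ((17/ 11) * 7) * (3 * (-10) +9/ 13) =32385/ 91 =355.88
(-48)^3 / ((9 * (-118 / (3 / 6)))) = 3072 / 59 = 52.07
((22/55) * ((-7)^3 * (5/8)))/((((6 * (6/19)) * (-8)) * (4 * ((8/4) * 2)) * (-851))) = -6517/15685632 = -0.00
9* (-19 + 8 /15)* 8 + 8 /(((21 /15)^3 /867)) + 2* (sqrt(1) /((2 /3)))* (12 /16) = 8234379 /6860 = 1200.35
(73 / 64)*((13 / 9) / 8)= 949 / 4608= 0.21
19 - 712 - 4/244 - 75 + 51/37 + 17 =-1691933/2257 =-749.64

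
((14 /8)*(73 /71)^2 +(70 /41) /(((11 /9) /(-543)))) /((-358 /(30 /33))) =34405395535 /17906015116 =1.92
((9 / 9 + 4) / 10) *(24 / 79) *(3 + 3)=72 / 79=0.91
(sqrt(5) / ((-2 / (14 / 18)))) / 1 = -7 *sqrt(5) / 18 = -0.87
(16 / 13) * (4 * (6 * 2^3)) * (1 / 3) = 1024 / 13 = 78.77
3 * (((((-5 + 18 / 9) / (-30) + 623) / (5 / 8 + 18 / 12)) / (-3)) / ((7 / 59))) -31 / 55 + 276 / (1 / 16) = 1943.98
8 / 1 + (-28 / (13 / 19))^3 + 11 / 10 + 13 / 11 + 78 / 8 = -33115446781 / 483340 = -68513.77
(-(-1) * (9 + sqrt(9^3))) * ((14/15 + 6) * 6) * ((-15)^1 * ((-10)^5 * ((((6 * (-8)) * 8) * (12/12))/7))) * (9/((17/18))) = -139744051200000/119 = -1174319757983.19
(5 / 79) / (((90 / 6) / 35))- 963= -228196 / 237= -962.85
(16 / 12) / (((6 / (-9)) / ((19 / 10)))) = -19 / 5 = -3.80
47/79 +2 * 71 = 11265/79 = 142.59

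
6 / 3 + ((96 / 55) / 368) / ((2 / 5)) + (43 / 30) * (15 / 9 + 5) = 26339 / 2277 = 11.57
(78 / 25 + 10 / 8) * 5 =437 / 20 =21.85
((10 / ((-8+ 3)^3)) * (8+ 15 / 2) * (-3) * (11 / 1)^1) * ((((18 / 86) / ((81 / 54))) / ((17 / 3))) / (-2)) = -9207 / 18275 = -0.50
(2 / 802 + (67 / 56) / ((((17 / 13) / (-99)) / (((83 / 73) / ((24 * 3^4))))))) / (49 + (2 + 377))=-303873287 / 2576331249408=-0.00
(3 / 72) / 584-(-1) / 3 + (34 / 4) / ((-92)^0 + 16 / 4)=142501 / 70080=2.03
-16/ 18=-8/ 9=-0.89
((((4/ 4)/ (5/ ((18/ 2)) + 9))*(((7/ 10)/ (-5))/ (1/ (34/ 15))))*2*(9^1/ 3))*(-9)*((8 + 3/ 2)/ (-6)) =-2.84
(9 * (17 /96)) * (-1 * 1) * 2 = -3.19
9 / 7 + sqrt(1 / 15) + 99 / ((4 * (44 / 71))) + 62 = sqrt(15) / 15 + 11561 / 112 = 103.48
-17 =-17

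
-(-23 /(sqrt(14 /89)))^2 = -47081 /14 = -3362.93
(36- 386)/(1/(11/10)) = -385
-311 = -311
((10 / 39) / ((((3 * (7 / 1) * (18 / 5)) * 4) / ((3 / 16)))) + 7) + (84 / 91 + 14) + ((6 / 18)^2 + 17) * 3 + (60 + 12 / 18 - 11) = 19329433 / 157248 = 122.92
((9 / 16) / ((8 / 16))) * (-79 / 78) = -237 / 208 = -1.14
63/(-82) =-63/82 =-0.77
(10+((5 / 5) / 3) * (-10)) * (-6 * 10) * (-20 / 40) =200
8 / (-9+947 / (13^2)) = -676 / 287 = -2.36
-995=-995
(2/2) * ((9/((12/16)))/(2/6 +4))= 36/13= 2.77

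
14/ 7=2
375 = 375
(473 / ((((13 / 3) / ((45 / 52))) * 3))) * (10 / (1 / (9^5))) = 6284289825 / 338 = 18592573.45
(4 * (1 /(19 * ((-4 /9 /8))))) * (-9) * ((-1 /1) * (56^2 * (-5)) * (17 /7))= 24675840 /19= 1298728.42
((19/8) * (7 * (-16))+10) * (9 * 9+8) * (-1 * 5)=113920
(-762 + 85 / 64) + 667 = -5995 / 64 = -93.67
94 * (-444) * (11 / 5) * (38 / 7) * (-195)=680380272 / 7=97197181.71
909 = 909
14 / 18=7 / 9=0.78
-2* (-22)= 44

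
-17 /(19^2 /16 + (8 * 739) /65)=-0.15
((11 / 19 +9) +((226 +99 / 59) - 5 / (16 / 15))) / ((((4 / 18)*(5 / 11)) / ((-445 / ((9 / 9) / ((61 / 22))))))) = -203817065265 / 71744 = -2840893.53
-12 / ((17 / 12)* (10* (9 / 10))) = -16 / 17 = -0.94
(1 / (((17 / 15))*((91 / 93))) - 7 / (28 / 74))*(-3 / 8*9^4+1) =1071284075 / 24752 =43280.71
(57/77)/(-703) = -3/2849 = -0.00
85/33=2.58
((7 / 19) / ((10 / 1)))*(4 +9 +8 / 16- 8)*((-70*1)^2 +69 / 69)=377377 / 380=993.10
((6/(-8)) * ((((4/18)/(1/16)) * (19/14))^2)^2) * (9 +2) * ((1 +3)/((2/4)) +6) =-46973943808/750141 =-62620.15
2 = 2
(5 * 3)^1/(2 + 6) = 15/8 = 1.88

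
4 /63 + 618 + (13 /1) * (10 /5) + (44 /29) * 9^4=19363796 /1827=10598.68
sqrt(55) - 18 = -10.58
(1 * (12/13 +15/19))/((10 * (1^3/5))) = 423/494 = 0.86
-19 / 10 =-1.90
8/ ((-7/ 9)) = -72/ 7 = -10.29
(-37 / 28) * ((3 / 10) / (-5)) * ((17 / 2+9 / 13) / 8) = 26529 / 291200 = 0.09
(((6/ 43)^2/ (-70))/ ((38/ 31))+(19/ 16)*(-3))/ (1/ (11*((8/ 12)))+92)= -0.04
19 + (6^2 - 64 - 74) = -83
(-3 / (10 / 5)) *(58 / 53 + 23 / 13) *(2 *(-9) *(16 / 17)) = 852336 / 11713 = 72.77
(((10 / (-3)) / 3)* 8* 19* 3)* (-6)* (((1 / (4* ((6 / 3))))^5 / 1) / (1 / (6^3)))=2565 / 128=20.04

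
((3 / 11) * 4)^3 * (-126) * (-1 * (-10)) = -2177280 / 1331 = -1635.82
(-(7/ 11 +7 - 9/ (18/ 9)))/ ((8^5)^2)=-69/ 23622320128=-0.00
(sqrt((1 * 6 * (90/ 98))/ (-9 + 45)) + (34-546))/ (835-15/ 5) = -8/ 13 + sqrt(30)/ 11648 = -0.61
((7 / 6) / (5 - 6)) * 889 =-6223 / 6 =-1037.17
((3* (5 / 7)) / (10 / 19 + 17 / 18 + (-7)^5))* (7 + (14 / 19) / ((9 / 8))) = -5610 / 5747491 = -0.00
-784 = -784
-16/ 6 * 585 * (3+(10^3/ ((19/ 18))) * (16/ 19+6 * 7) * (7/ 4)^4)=-214376475105/ 361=-593840651.26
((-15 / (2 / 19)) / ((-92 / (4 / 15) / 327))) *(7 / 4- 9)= -180177 / 184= -979.22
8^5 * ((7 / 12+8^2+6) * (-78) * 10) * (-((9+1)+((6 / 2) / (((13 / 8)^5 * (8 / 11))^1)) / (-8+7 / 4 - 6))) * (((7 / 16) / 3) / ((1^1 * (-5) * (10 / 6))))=-44950611267584 / 142805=-314769169.62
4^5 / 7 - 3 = 1003 / 7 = 143.29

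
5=5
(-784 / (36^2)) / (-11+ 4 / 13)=637 / 11259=0.06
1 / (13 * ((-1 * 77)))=-1 / 1001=-0.00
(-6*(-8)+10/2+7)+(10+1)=71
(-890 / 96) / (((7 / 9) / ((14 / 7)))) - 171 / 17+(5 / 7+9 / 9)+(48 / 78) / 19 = -1080031 / 33592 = -32.15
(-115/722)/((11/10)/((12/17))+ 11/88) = -3450/36461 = -0.09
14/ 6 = 7/ 3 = 2.33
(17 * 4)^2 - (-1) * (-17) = 4607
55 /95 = 11 /19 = 0.58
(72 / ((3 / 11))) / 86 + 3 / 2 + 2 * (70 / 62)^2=588373 / 82646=7.12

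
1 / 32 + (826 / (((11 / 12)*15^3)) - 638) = -252529897 / 396000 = -637.70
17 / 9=1.89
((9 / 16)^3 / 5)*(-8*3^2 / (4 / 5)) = -6561 / 2048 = -3.20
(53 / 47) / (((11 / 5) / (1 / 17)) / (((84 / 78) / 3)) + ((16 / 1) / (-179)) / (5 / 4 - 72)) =187937470 / 17363961107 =0.01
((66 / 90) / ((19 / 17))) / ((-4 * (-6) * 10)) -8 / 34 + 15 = 17171579 / 1162800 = 14.77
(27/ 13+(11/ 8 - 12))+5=-369/ 104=-3.55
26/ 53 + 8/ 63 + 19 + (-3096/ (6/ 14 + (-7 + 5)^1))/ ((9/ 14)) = 113284901/ 36729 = 3084.34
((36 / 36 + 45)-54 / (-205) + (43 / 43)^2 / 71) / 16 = 673569 / 232880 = 2.89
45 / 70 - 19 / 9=-185 / 126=-1.47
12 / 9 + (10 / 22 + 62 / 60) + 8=3571 / 330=10.82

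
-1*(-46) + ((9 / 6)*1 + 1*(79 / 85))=8233 / 170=48.43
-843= -843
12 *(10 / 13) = 120 / 13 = 9.23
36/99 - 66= -722/11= -65.64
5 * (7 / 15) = 2.33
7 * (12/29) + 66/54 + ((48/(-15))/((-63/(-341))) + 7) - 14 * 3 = -440324/9135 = -48.20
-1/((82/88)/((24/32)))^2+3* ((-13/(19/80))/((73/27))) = -143117883/2331547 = -61.38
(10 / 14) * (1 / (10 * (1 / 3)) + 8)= 83 / 14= 5.93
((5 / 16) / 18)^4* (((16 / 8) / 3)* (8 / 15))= 125 / 3869835264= 0.00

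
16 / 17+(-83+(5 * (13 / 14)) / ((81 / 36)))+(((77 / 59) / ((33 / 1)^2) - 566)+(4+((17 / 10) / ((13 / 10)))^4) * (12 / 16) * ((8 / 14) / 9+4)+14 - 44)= -1857286442978 / 2836021617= -654.89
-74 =-74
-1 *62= -62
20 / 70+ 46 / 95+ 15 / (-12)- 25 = -67777 / 2660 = -25.48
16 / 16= 1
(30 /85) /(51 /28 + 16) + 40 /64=43759 /67864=0.64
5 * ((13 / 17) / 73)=0.05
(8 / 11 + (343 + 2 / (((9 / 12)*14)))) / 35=15889 / 1617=9.83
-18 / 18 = -1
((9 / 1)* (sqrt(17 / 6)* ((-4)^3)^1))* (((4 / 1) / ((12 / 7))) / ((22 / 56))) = -6272* sqrt(102) / 11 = -5758.55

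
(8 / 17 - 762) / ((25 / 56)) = -724976 / 425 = -1705.83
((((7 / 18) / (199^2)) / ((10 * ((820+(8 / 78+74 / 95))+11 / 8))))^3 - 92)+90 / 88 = -90.98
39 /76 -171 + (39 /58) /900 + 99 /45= -55635383 /330600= -168.29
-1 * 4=-4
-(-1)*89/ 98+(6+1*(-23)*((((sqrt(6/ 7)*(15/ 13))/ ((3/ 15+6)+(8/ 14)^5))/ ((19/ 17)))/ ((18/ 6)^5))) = 677/ 98-23469775*sqrt(42)/ 10526422959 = 6.89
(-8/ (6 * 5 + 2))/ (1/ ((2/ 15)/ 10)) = -1/ 300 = -0.00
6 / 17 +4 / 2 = 40 / 17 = 2.35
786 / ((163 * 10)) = 393 / 815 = 0.48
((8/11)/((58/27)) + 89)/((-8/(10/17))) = -142495/21692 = -6.57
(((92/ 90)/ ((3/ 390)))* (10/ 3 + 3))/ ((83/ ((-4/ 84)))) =-22724/ 47061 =-0.48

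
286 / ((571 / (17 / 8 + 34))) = 41327 / 2284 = 18.09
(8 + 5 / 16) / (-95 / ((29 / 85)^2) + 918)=111853 / 1370608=0.08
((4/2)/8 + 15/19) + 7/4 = 53/19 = 2.79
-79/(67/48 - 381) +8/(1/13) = 1898776/18221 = 104.21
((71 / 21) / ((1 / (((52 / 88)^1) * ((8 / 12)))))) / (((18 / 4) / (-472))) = -139.70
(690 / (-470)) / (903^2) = -23 / 12774741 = -0.00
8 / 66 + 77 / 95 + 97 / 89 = 564064 / 279015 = 2.02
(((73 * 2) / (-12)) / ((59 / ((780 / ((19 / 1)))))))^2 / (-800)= -900601 / 10053128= -0.09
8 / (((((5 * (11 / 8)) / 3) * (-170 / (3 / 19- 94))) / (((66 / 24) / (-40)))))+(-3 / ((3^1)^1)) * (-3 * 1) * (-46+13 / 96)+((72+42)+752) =940929707 / 1292000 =728.27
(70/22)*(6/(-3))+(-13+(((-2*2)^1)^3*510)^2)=11719065387/11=1065369580.64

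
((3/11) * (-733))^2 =4835601/121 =39963.64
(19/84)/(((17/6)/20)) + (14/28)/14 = 111/68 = 1.63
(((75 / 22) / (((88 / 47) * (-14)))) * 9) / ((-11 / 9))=285525 / 298144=0.96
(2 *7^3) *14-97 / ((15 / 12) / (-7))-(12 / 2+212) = 49646 / 5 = 9929.20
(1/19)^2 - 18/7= -6491/2527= -2.57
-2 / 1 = -2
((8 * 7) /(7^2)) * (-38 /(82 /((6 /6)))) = -152 /287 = -0.53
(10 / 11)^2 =100 / 121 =0.83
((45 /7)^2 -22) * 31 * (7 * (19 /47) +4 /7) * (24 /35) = 788411592 /564235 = 1397.31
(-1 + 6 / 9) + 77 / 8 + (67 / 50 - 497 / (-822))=11.24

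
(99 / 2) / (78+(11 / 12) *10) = 297 / 523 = 0.57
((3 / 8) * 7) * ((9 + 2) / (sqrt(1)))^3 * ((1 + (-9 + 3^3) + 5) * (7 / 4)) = 586971 / 4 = 146742.75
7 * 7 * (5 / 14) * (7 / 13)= 245 / 26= 9.42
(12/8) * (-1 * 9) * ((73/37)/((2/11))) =-21681/148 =-146.49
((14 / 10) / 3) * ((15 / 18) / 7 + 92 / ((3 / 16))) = 6871 / 30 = 229.03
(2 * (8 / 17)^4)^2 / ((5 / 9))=0.02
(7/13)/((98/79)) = 79/182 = 0.43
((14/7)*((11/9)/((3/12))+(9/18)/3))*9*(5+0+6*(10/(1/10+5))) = 25935/17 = 1525.59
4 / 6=2 / 3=0.67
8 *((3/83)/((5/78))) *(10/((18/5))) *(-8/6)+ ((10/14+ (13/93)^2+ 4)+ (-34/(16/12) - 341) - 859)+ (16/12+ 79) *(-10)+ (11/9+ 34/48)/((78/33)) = -710742122569/348404784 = -2039.99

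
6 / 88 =3 / 44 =0.07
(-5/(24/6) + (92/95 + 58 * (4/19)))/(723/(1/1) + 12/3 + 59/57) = 13599/829960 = 0.02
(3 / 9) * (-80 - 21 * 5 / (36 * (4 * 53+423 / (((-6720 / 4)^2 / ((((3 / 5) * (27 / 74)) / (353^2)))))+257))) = -1627590073315713680 / 61029883510882263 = -26.67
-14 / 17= -0.82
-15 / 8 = -1.88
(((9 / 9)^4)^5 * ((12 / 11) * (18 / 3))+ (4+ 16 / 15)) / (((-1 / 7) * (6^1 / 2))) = -13412 / 495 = -27.09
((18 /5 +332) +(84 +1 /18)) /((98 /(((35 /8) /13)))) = 37769 /26208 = 1.44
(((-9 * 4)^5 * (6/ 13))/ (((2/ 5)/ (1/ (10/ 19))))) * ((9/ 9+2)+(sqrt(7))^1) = -5169858048/ 13 - 1723286016 * sqrt(7)/ 13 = -748403406.47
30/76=15/38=0.39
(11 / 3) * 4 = 44 / 3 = 14.67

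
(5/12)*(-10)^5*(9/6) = -62500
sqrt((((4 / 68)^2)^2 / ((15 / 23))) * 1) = sqrt(345) / 4335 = 0.00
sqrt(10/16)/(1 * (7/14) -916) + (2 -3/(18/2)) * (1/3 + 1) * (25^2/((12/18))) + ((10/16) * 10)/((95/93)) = 2089.45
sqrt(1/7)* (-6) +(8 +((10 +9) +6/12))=55/2-6* sqrt(7)/7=25.23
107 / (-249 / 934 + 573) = 99938 / 534933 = 0.19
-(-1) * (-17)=-17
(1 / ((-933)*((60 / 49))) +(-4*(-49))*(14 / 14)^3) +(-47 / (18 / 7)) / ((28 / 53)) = 6023519 / 37320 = 161.40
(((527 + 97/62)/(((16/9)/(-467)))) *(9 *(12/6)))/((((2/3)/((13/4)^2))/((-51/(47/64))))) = 32053077149769/11656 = 2749920826.16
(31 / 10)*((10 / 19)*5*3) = 465 / 19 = 24.47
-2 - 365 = -367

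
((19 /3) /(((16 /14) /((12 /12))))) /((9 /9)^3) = 133 /24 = 5.54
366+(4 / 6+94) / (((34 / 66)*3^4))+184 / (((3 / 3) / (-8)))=-1519838 / 1377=-1103.73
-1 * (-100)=100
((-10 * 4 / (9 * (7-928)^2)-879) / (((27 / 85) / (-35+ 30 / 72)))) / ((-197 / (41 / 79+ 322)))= -670127652539193275 / 4277180597292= -156675.09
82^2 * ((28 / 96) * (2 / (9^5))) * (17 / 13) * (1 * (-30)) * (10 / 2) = -10001950 / 767637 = -13.03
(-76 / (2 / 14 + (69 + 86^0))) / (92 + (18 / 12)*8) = -133 / 12766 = -0.01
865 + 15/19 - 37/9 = 147347/171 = 861.68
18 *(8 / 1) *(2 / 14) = 144 / 7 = 20.57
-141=-141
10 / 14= 5 / 7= 0.71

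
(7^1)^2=49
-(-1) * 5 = 5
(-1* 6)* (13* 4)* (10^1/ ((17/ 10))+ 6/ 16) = -33189/ 17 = -1952.29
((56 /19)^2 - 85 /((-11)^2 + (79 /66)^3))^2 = 1148652298059904576 /17973212134795681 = 63.91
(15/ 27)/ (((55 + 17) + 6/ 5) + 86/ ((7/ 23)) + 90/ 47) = 8225/ 5295546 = 0.00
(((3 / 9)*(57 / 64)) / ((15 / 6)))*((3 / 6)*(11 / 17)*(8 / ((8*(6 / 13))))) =2717 / 32640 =0.08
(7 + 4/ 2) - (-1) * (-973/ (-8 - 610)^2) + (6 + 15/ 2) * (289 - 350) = -311078071/ 381924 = -814.50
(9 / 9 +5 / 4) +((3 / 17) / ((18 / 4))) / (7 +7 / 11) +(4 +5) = 48217 / 4284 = 11.26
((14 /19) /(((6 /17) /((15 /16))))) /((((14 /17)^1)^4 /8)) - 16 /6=19629503 /625632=31.38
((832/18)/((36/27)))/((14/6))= 104/7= 14.86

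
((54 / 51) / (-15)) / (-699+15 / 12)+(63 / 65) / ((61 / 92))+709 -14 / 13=133454717849 / 188127355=709.38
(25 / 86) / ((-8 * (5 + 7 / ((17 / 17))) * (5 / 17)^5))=-1419857 / 1032000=-1.38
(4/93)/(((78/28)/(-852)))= -15904/1209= -13.15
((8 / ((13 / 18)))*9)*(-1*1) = -1296 / 13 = -99.69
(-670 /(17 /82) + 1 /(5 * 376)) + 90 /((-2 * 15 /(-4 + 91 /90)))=-61800365 /19176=-3222.80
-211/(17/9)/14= -1899/238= -7.98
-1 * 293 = -293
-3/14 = -0.21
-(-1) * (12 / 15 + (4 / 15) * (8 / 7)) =116 / 105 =1.10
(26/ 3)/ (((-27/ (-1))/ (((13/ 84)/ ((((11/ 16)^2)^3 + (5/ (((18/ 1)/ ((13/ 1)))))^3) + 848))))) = 4253024256/ 76641337846087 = 0.00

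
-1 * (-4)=4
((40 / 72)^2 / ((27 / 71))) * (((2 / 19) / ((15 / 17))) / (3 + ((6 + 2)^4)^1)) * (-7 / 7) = -12070 / 510977241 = -0.00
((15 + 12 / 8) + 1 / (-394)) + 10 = 5220 / 197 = 26.50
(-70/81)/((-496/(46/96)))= 805/964224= 0.00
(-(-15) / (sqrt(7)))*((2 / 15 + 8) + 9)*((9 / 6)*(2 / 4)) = 771*sqrt(7) / 28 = 72.85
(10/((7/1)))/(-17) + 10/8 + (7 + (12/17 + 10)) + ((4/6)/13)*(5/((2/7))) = 366997/18564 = 19.77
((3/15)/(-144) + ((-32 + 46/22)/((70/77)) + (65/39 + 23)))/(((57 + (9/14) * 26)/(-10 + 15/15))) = 41503/41280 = 1.01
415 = 415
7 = 7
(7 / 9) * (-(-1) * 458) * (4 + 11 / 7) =5954 / 3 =1984.67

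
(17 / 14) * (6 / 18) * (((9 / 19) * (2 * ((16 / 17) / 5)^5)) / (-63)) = -1048576 / 728981728125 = -0.00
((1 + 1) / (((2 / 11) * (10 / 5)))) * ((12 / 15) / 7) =22 / 35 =0.63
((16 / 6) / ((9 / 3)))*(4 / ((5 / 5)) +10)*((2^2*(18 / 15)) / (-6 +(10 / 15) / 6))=-10.14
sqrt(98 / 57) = 7 * sqrt(114) / 57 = 1.31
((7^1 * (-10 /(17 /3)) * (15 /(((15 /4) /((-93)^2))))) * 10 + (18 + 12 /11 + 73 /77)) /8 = -534200.44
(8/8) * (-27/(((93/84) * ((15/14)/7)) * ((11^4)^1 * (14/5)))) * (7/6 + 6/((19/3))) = -70854/8623549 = -0.01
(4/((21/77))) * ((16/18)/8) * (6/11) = 8/9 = 0.89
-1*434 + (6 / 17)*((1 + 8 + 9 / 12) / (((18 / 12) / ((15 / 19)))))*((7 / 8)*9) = -1084601 / 2584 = -419.74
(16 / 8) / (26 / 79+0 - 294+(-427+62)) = -158 / 52035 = -0.00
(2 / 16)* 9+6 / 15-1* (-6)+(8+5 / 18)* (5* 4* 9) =59901 / 40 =1497.52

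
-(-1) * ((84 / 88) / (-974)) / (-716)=21 / 15342448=0.00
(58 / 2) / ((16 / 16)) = 29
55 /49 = 1.12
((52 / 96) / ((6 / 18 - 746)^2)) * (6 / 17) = 117 / 340283492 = 0.00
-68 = -68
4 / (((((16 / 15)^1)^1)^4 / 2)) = 50625 / 8192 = 6.18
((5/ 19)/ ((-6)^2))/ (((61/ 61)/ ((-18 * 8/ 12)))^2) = 20/ 19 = 1.05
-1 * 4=-4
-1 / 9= -0.11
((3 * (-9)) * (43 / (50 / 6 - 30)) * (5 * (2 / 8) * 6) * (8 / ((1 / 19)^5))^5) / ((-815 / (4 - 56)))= 63737449902675583275370664284712733966336 / 815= 78205460003282924264258480000000000000.00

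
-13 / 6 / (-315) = 13 / 1890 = 0.01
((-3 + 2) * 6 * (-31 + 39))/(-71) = 0.68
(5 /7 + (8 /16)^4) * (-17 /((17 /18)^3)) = -63423 /4046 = -15.68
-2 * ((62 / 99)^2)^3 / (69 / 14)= -0.02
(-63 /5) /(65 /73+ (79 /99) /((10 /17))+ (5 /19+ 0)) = -17301438 /3446741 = -5.02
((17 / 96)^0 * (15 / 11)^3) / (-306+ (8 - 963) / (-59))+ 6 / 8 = 67479807 / 91035076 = 0.74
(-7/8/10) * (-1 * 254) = 889/40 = 22.22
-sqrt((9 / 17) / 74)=-3 * sqrt(1258) / 1258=-0.08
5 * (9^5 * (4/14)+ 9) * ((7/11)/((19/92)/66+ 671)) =80.04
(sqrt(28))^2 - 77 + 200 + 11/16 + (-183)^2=538251/16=33640.69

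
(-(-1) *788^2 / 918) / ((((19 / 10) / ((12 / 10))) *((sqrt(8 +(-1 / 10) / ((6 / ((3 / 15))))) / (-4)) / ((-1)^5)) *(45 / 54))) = 19870208 *sqrt(7197) / 2324631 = 725.14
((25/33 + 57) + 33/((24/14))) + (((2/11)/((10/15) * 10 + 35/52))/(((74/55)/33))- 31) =52136065/1118436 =46.62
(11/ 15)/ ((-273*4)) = -11/ 16380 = -0.00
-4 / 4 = -1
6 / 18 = 1 / 3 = 0.33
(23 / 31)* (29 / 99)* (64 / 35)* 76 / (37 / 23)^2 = 1716228352 / 147051135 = 11.67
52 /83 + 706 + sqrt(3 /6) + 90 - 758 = sqrt(2) /2 + 3206 /83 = 39.33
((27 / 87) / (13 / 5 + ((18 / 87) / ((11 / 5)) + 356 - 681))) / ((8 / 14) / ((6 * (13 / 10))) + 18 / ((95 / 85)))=-2567565 / 43140397604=-0.00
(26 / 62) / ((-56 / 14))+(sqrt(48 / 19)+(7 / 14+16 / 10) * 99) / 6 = 2 * sqrt(57) / 57+10709 / 310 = 34.81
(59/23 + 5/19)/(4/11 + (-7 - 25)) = -1133/12673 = -0.09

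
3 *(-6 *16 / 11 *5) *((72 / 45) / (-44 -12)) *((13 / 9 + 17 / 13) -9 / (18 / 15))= -17.76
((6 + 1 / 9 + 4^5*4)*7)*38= 9820454 / 9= 1091161.56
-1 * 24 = -24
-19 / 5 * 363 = -6897 / 5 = -1379.40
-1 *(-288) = 288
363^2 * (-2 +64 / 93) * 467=-2502469002 / 31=-80724806.52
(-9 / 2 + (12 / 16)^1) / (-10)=3 / 8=0.38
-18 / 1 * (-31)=558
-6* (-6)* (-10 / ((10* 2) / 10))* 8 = -1440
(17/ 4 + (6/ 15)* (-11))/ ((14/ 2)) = -3/ 140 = -0.02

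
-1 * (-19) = 19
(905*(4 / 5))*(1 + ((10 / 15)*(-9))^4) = 939028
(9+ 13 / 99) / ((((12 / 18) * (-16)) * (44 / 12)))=-113 / 484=-0.23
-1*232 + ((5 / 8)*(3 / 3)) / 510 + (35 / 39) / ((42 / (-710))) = -247.17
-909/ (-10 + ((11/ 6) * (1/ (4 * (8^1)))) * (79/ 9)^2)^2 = -219855015936/ 7546223161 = -29.13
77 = 77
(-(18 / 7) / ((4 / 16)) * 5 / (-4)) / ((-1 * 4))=-45 / 14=-3.21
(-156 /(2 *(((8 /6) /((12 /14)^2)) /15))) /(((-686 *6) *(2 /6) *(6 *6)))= 1755 /134456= 0.01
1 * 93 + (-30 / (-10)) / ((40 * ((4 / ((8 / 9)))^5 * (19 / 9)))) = 19322149 / 207765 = 93.00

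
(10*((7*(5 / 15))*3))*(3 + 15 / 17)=4620 / 17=271.76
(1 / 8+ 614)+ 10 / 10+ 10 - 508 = 937 / 8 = 117.12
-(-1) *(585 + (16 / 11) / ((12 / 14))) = 586.70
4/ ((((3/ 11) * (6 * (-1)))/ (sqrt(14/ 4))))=-11 * sqrt(14)/ 9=-4.57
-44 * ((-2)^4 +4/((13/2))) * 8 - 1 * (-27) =-75681/13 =-5821.62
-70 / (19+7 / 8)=-3.52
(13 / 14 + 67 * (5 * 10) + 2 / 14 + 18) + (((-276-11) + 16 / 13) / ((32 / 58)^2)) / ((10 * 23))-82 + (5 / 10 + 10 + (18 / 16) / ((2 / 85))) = 3580592903 / 1071616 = 3341.30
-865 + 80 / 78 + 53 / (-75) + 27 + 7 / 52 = -3266431 / 3900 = -837.55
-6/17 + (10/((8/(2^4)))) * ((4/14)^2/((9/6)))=1838/2499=0.74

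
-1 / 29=-0.03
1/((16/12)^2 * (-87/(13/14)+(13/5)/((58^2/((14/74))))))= -18203445/3032035748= -0.01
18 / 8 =9 / 4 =2.25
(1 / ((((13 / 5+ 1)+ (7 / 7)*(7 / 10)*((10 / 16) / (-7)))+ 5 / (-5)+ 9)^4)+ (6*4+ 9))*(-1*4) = -95803522617412 / 725783021041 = -132.00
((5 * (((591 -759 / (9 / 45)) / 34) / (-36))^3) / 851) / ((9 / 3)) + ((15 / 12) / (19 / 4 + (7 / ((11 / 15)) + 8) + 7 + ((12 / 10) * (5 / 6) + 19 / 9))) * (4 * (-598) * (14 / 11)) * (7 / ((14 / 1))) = -75561293693875 / 1287703156296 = -58.68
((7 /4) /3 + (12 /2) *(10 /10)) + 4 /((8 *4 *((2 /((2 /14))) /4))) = 139 /21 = 6.62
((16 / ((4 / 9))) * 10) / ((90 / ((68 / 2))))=136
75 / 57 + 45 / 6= 335 / 38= 8.82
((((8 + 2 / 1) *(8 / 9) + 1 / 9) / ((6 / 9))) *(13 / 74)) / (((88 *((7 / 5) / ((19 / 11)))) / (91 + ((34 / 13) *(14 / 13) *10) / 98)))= 277002045 / 91259168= 3.04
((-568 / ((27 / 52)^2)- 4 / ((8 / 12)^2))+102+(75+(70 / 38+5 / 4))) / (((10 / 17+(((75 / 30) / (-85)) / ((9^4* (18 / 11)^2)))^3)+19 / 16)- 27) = 76.74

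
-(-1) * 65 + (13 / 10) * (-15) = 91 / 2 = 45.50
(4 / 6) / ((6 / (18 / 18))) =1 / 9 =0.11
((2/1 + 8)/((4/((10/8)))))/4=25/32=0.78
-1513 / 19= -79.63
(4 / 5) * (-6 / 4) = -6 / 5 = -1.20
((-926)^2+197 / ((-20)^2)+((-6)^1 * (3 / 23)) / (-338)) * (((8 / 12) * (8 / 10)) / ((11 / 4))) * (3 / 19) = 140337310962 / 5344625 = 26257.65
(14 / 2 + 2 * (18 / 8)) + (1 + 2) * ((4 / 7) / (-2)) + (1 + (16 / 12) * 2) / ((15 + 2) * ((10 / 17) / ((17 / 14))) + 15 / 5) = 87995 / 8022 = 10.97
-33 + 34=1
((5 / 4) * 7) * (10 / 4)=175 / 8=21.88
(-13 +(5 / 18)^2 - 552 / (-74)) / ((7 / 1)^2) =-65495 / 587412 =-0.11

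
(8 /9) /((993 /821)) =6568 /8937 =0.73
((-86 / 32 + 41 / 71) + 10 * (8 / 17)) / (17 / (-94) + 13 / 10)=11780785 / 5079056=2.32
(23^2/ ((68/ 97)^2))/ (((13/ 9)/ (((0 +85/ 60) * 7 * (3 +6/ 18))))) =174207635/ 7072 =24633.43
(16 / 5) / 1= 16 / 5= 3.20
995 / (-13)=-995 / 13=-76.54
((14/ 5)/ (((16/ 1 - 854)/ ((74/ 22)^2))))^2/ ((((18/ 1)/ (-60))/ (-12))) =734671112/ 12851943005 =0.06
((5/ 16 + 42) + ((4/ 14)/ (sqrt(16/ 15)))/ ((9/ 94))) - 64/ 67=47 * sqrt(15)/ 63 + 44335/ 1072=44.25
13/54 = 0.24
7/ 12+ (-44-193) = -2837/ 12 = -236.42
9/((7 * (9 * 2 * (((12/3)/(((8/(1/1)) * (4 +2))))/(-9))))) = -54/7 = -7.71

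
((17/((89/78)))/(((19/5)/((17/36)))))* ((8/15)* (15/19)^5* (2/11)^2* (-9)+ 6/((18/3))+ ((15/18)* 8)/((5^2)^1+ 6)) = 610508022163195/282703497608862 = 2.16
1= 1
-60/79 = -0.76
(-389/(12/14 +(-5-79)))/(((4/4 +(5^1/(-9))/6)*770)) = 3501/522830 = 0.01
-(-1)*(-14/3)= -4.67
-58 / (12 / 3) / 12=-29 / 24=-1.21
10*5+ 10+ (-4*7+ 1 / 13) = 417 / 13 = 32.08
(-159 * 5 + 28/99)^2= 6190070329/9801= 631575.38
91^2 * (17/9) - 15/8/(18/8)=281539/18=15641.06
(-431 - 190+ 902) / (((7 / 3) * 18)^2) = 281 / 1764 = 0.16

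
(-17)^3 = -4913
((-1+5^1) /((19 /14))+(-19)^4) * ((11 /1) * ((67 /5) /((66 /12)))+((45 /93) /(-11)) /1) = 108095421 /31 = 3486949.06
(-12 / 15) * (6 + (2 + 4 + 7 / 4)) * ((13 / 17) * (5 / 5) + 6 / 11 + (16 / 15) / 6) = -12521 / 765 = -16.37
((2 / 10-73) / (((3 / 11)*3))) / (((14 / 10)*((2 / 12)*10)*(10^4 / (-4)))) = 143 / 9375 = 0.02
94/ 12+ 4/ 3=55/ 6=9.17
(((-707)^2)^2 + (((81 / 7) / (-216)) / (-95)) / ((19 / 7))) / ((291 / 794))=1432304496030837871 / 2101020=681718639532.63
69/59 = 1.17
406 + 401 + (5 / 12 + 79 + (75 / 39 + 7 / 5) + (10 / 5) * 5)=701797 / 780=899.74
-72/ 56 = -9/ 7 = -1.29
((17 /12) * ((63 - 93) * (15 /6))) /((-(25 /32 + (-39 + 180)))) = 3400 /4537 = 0.75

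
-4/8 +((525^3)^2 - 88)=41877988769531073/2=20938994384765536.50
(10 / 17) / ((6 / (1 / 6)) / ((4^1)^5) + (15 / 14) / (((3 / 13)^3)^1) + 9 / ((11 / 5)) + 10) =1774080 / 305540269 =0.01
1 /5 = 0.20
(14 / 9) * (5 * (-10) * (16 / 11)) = -11200 / 99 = -113.13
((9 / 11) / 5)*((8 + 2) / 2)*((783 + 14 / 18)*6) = 42324 / 11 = 3847.64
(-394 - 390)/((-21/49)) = 5488/3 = 1829.33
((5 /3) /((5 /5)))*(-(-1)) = 5 /3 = 1.67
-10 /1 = -10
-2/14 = -1/7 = -0.14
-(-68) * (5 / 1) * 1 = 340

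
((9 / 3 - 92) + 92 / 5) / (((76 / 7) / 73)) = -180383 / 380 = -474.69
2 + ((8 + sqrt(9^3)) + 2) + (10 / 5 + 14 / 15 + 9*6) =1439 / 15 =95.93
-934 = -934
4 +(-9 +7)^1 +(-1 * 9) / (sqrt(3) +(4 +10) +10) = 3 * sqrt(3) / 191 +310 / 191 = 1.65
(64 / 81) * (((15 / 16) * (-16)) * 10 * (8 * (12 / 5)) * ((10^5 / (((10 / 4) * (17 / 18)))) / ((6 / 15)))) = -4096000000 / 17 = -240941176.47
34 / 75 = 0.45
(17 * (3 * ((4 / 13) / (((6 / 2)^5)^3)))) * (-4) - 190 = -11813933702 / 62178597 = -190.00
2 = 2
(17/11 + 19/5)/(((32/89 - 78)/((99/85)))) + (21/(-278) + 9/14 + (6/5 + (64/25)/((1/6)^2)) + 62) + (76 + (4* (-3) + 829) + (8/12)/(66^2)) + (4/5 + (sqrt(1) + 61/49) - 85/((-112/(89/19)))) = 10483518748818021989/9932774595282000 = 1055.45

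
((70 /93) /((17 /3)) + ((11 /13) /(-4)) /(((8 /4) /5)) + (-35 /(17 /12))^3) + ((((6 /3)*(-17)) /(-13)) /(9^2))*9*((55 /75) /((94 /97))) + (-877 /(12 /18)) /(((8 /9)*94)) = -6068659490559791 /402006814560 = -15095.91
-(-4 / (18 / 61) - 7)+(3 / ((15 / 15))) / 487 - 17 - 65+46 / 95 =-25380362 / 416385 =-60.95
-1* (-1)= 1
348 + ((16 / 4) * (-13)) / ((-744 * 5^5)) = 202275013 / 581250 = 348.00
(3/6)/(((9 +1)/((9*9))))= 4.05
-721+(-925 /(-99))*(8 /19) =-717.07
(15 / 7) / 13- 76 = -6901 / 91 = -75.84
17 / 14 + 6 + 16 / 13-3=991 / 182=5.45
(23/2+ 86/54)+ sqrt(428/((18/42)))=707/54+ 2 * sqrt(2247)/3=44.69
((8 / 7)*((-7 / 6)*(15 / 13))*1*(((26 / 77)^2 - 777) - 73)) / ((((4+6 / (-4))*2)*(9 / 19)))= 42551336 / 77077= 552.06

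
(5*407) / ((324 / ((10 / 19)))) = 10175 / 3078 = 3.31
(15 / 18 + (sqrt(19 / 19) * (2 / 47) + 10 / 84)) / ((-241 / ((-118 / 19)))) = 115876 / 4519473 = 0.03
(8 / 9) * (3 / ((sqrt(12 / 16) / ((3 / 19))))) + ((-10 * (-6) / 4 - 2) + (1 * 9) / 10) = 16 * sqrt(3) / 57 + 139 / 10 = 14.39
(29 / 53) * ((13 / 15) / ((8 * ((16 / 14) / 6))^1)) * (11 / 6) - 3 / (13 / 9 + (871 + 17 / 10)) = 2270060917 / 4002882240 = 0.57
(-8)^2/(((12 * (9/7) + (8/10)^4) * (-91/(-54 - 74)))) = 1280000/225199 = 5.68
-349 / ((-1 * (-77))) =-349 / 77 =-4.53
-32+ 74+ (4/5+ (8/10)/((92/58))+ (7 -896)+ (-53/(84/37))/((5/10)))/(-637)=26746981/615342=43.47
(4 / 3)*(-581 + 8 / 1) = -764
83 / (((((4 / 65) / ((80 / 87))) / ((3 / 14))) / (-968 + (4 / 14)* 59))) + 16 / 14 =-359197476 / 1421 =-252777.96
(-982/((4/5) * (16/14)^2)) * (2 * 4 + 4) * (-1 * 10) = 1804425/16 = 112776.56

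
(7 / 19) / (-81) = -7 / 1539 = -0.00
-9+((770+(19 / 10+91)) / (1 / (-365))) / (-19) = 16567.76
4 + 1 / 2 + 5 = 9.50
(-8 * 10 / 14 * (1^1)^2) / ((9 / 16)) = -640 / 63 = -10.16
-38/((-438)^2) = -19/95922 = -0.00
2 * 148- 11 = 285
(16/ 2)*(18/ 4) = 36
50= 50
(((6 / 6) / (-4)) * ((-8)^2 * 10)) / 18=-80 / 9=-8.89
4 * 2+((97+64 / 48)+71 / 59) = 19034 / 177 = 107.54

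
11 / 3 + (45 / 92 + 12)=4459 / 276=16.16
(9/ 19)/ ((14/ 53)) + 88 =23885/ 266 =89.79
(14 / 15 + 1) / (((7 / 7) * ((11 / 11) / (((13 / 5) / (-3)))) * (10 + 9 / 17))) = -6409 / 40275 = -0.16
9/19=0.47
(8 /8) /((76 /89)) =89 /76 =1.17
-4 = -4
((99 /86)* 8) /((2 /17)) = 3366 /43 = 78.28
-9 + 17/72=-631/72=-8.76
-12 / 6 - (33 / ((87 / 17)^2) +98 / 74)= -427952 / 93351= -4.58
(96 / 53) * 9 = 864 / 53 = 16.30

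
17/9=1.89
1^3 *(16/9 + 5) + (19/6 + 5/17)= 3133/306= 10.24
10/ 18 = 5/ 9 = 0.56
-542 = -542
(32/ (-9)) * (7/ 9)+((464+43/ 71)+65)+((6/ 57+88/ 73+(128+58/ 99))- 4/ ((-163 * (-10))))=46963434957596/ 71510550705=656.73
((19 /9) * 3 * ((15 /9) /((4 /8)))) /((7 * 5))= 38 /63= 0.60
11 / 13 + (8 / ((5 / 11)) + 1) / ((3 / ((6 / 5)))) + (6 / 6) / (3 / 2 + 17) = 100291 / 12025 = 8.34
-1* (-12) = 12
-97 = -97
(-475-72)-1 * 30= -577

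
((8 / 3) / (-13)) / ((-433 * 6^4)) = 1 / 2735694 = 0.00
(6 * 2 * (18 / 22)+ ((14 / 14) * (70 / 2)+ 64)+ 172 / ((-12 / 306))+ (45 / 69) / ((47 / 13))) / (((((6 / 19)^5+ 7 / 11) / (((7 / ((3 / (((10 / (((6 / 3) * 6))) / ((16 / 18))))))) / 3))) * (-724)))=45911617189585 / 6816136208738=6.74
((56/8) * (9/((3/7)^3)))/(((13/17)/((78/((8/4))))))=40817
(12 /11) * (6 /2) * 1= 36 /11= 3.27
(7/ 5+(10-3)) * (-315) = -2646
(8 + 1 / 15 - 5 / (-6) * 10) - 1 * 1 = 77 / 5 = 15.40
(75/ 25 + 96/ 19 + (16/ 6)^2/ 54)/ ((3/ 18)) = 75574/ 1539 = 49.11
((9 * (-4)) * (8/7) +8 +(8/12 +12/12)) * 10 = -6610/21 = -314.76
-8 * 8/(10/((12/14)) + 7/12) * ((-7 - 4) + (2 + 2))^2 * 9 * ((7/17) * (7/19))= -112896/323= -349.52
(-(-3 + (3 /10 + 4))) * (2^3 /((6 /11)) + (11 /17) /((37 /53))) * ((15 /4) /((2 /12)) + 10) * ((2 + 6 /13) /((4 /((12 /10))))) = -306020 /629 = -486.52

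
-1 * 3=-3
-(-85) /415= 17 /83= 0.20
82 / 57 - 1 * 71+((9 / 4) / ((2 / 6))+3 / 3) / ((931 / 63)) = -110183 / 1596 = -69.04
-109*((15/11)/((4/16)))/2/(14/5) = -8175/77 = -106.17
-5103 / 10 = -510.30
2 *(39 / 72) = 13 / 12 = 1.08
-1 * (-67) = 67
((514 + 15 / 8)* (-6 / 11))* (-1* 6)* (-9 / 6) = -111429 / 44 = -2532.48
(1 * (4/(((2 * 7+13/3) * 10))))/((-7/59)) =-354/1925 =-0.18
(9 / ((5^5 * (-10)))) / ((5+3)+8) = -0.00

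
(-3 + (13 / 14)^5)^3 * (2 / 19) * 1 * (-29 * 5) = 277920479817482694155 / 1477896907799216128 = 188.05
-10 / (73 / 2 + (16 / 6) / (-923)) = -55380 / 202121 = -0.27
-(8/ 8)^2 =-1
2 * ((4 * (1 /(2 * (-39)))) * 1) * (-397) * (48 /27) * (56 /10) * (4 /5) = 2845696 /8775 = 324.30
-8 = -8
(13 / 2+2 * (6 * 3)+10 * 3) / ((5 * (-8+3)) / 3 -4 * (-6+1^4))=6.21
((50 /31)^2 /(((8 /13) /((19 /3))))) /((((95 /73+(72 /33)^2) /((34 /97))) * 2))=23181104375 /29946706986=0.77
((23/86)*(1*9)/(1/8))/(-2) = -414/43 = -9.63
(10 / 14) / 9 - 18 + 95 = 4856 / 63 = 77.08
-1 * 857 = -857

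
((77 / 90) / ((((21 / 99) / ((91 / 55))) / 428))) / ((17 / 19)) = 4070066 / 1275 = 3192.21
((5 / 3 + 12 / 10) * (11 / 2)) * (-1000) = -47300 / 3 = -15766.67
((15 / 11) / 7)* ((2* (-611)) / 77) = -18330 / 5929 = -3.09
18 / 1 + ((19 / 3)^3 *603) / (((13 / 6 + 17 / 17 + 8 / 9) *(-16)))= -1368147 / 584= -2342.72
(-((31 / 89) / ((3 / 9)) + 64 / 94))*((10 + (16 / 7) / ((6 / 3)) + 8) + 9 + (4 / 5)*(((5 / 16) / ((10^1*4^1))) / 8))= -1820393573 / 37479680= -48.57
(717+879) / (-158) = -798 / 79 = -10.10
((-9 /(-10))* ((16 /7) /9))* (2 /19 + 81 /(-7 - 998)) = 1256 /222775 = 0.01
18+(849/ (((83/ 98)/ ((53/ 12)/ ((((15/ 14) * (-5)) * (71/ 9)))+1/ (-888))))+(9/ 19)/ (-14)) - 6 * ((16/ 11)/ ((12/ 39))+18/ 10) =-4054021877869/ 31899398300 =-127.09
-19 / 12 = -1.58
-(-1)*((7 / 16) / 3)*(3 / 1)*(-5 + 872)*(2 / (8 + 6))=867 / 16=54.19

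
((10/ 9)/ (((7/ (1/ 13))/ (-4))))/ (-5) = 8/ 819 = 0.01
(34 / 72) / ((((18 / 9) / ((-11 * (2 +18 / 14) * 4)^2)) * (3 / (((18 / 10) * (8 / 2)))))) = 8705224 / 735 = 11843.84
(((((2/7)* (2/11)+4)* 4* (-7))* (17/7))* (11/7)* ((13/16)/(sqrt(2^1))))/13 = -663* sqrt(2)/49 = -19.14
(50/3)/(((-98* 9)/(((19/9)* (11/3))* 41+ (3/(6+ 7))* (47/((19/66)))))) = -59195125/8823087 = -6.71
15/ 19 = 0.79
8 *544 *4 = 17408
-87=-87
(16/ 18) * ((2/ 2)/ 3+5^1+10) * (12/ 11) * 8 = 11776/ 99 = 118.95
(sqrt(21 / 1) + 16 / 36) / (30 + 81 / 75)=100 / 6993 + 25 * sqrt(21) / 777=0.16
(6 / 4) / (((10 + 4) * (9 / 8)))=2 / 21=0.10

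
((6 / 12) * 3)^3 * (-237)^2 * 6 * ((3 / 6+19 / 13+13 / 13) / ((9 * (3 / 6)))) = 38925117 / 52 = 748559.94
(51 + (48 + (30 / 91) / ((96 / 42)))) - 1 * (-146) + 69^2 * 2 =1015783 / 104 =9767.14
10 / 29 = 0.34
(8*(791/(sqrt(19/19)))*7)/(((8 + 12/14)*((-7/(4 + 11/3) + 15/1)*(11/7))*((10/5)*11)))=6240199/607662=10.27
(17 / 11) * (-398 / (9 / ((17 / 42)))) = -57511 / 2079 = -27.66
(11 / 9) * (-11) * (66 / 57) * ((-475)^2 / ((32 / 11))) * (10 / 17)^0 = -173861875 / 144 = -1207374.13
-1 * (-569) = 569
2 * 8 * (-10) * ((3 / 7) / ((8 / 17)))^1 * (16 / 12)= -1360 / 7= -194.29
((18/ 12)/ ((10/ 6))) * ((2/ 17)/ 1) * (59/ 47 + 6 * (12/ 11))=36297/ 43945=0.83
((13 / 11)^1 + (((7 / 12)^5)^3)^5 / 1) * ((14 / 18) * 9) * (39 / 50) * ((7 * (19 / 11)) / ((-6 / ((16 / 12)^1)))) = -136593438940425540134104424555000770197827721679686715559712024190603136836183567596971 / 7878437376520517950432033982234919575112571440935462327180773867477076486504683929600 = -17.34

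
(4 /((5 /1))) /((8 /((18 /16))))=9 /80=0.11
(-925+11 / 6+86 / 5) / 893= -27179 / 26790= -1.01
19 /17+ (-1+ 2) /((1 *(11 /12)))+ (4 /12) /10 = 12577 /5610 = 2.24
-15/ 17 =-0.88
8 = 8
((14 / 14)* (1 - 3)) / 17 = -2 / 17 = -0.12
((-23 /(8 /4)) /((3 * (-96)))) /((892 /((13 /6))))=299 /3082752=0.00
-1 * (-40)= 40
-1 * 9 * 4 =-36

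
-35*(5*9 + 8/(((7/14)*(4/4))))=-2135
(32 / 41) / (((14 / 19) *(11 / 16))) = 4864 / 3157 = 1.54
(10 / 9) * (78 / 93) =260 / 279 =0.93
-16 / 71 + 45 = 3179 / 71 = 44.77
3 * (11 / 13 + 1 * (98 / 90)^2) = 53488 / 8775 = 6.10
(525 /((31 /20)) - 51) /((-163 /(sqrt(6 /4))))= -8919 * sqrt(6) /10106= -2.16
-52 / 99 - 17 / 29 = -3191 / 2871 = -1.11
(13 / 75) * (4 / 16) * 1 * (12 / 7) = 13 / 175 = 0.07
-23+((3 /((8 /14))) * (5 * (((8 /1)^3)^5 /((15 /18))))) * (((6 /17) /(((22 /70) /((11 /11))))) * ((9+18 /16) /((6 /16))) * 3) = 18852314330777513779 /187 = 100814515137847667.27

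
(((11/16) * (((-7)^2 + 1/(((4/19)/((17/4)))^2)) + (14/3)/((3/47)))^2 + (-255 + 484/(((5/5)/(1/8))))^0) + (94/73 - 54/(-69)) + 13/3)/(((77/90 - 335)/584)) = -137520308711379545/407968874496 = -337085.30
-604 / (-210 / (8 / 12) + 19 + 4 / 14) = 2114 / 1035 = 2.04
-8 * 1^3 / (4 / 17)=-34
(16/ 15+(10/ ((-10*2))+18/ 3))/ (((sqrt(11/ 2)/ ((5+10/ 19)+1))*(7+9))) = 6107*sqrt(22)/ 25080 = 1.14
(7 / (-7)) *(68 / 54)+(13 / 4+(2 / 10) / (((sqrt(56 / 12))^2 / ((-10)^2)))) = 4745 / 756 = 6.28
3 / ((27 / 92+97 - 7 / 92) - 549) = -69 / 10391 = -0.01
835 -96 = 739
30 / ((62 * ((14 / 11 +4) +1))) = 55 / 713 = 0.08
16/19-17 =-307/19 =-16.16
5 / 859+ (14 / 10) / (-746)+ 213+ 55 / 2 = 385295736 / 1602035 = 240.50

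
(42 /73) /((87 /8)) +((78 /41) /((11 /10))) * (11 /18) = 288986 /260391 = 1.11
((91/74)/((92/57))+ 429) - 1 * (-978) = 9584043/6808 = 1407.76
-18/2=-9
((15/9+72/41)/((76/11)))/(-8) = -4631/74784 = -0.06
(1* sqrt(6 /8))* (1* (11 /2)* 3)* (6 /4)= 99* sqrt(3) /8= 21.43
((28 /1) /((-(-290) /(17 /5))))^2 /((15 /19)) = 1076236 /7884375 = 0.14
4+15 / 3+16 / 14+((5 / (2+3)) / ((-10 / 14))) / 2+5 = 1011 / 70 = 14.44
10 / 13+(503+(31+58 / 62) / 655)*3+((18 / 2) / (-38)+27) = 3082783303 / 2006134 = 1536.68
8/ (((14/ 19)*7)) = 76/ 49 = 1.55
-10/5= -2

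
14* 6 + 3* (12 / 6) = 90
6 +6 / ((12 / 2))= 7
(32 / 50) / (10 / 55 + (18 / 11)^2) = 968 / 4325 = 0.22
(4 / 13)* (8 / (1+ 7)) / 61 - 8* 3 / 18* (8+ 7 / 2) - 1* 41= -134005 / 2379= -56.33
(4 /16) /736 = 1 /2944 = 0.00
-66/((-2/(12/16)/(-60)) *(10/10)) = -1485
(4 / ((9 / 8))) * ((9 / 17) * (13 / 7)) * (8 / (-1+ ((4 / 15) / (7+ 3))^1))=-249600 / 8687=-28.73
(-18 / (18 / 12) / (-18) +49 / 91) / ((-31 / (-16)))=0.62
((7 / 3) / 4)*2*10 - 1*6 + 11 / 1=50 / 3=16.67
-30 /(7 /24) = -720 /7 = -102.86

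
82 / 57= 1.44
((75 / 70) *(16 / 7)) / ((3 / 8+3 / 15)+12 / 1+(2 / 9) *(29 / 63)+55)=388800 / 10744447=0.04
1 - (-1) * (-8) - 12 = -19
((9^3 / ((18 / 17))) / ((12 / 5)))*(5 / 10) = 2295 / 16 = 143.44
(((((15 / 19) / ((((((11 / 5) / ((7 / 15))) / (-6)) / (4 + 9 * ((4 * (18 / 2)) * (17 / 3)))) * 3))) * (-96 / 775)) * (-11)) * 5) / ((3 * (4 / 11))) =-2266880 / 589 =-3848.69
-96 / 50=-48 / 25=-1.92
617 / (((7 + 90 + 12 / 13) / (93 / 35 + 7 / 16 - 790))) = -186031053 / 37520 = -4958.18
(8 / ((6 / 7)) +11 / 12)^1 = 41 / 4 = 10.25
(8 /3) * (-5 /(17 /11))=-440 /51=-8.63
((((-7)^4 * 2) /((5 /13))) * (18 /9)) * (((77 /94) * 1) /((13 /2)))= 739508 /235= 3146.84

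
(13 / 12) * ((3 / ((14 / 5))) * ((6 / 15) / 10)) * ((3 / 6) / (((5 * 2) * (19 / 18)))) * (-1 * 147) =-2457 / 7600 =-0.32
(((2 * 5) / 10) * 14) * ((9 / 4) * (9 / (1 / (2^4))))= 4536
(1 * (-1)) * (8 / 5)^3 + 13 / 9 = -2983 / 1125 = -2.65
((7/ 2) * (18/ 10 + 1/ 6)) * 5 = 413/ 12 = 34.42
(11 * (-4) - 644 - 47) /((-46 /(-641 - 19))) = -242550 /23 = -10545.65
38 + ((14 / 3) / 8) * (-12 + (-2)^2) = 100 / 3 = 33.33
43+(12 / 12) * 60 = 103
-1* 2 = -2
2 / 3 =0.67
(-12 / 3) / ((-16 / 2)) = 1 / 2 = 0.50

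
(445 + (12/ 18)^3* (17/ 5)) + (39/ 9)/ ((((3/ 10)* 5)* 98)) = 2950534/ 6615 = 446.04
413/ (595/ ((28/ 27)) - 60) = 1652/ 2055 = 0.80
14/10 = 7/5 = 1.40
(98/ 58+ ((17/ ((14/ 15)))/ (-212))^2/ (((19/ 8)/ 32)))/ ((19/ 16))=2170986736/ 1440963629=1.51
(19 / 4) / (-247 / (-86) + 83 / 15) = 12255 / 21686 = 0.57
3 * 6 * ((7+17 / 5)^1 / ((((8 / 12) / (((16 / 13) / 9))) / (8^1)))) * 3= 4608 / 5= 921.60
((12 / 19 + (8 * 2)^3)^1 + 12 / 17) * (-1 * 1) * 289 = -22498480 / 19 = -1184130.53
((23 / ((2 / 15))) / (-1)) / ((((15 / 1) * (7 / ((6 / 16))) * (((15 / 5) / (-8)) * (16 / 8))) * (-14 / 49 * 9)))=-23 / 72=-0.32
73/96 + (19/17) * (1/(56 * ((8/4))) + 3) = 47105/11424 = 4.12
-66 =-66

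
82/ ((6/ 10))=410/ 3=136.67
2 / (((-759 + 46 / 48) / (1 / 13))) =-48 / 236509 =-0.00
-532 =-532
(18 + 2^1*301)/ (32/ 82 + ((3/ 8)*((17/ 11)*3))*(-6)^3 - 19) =-69905/ 44441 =-1.57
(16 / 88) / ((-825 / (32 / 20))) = -16 / 45375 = -0.00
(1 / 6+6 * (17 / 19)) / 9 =631 / 1026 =0.62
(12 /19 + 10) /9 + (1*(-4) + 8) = 886 /171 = 5.18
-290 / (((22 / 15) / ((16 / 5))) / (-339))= 2359440 / 11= 214494.55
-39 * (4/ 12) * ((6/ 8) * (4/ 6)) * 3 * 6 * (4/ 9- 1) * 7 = 455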